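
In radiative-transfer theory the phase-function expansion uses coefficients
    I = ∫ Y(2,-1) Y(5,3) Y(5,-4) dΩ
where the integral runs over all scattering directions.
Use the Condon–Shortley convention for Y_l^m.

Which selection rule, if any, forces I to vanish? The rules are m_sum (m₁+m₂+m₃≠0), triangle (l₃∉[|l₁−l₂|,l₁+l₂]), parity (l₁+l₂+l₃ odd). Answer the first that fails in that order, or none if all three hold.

m_sum

azimuthal sum: -1 + 3 − 4 = -2  ✗
3 ≤ 5 ≤ 7 (triangle on l)
L = 2 + 5 + 5 = 12 (even)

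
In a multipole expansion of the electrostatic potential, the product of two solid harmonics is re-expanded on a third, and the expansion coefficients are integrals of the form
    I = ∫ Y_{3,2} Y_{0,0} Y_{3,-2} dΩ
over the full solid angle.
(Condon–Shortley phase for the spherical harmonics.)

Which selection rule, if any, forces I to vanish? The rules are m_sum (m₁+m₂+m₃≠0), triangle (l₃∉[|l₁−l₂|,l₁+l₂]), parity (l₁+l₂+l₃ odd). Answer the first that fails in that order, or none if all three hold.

none

azimuthal sum: 2 + 0 − 2 = 0  ✓
3 ≤ 3 ≤ 3 (triangle on l)  ✓
L = 3 + 0 + 3 = 6 (even)  ✓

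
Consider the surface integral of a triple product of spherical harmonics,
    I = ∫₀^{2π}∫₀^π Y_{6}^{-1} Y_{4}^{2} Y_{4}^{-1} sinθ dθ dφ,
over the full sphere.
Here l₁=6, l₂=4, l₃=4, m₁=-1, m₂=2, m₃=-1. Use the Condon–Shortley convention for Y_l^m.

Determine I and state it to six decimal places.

Rules hold: Σm=0, L=14 even, 2≤4≤10.
N = 13·9·9 = 1053
Δ = 6!·6!·2!/15! = 1/1261260
Racah Σ t=2..4: t=2:+1/4608 t=3:−1/1296 t=4:+1/4608 = -7/20736
⇒ 3j(6 4 4; 0 0 0)² = 20/1287, sgn -1
Racah Σ t=4..6: t=4:+1/3456 t=5:−1/5760 t=6:+1/172800 = 7/57600
⇒ 3j(6 4 4; -1 2 -1)² = 21/2860, sgn -1
4πI² = N·(3j₀)²·(3jₘ)² = 189/1573
I = +1·√(0.120153/4π) = 0.09778261

0.097783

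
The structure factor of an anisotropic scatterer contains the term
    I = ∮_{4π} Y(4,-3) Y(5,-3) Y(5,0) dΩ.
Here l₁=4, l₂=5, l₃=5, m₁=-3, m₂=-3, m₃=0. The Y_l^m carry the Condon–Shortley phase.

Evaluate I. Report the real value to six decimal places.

0.000000

-3 − 3 + 0 = -6 ≠ 0: azimuthal integral kills it; I = 0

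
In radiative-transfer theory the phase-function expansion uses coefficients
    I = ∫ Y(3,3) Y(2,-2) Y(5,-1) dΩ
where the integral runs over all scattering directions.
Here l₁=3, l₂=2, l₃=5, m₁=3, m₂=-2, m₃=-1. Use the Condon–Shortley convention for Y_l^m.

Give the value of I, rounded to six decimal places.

-0.023961

Checks pass: Σm=0; 10 even; l₃=5∈[1,5].
(2·3+1)(2·2+1)(2·5+1) = 385
Δ: 0! 6! 4! / 11! → 1/2310
sum: t=0:+1/144 = 1/144
3j²(3 2 5; 0 0 0) = Δ·Π!·Σ² = 10/231  (sign -1)
sum: t=0:+1/17280 = 1/17280
3j²(3 2 5; 3 -2 -1) = Δ·Π!·Σ² = 1/2310  (sign +1)
combine: 4πI² = 385·10/231·1/2310 = 5/693
take √, sign -1: I = -0.02396147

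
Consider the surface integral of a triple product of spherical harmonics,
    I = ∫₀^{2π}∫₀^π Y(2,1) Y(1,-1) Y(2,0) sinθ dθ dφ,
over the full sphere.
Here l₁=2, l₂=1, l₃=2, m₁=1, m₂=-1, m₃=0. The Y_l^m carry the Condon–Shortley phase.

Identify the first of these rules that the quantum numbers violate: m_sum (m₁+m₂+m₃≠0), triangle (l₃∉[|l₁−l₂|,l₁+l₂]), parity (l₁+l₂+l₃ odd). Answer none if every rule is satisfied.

parity

Σmᵢ = 0  ✓
l₃∈[|l₁−l₂|,l₁+l₂]=[1,3], have l₃=2  ✓
Σlᵢ = 5 ⇒ odd  ✗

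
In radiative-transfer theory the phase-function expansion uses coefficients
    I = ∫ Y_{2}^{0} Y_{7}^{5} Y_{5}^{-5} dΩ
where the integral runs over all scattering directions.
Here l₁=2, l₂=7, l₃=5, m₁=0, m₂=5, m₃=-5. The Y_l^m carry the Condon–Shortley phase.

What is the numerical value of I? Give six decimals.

-0.092064

m-sum 0 ✓  L=14 even ✓  5≤5≤9 ✓
Π(2lᵢ+1) = 5×15×11 = 825
triangle coeff Δ(2,7,5) = 1/15015
Σ_t [2,2]: t=2:+1/57600 = 1/57600
(3j)²=21/715 [(2 7 5; 0 0 0)], sign=-1
Σ_t [2,2]: t=2:+1/14515200 = 1/14515200
(3j)²=2/455 [(2 7 5; 0 5 -5)], sign=+1
⇒ 4πI² = 18/169
I = (-1)√(18/169/(4π)) = -0.09206360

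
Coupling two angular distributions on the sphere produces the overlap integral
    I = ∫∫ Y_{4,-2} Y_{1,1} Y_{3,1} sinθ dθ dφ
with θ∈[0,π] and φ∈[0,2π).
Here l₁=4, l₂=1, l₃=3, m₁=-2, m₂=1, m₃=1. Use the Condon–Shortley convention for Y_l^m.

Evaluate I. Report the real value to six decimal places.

0.238414

Rules hold: Σm=0, L=8 even, 3≤3≤5.
N = 9·3·7 = 189
Δ = 2!·6!·0!/9! = 1/252
Racah Σ t=1..1: t=1:−1/36 = -1/36
⇒ 3j(4 1 3; 0 0 0)² = 4/63, sgn +1
Racah Σ t=2..2: t=2:+1/96 = 1/96
⇒ 3j(4 1 3; -2 1 1)² = 5/84, sgn +1
4πI² = N·(3j₀)²·(3jₘ)² = 5/7
I = +1·√(0.714286/4π) = 0.23841361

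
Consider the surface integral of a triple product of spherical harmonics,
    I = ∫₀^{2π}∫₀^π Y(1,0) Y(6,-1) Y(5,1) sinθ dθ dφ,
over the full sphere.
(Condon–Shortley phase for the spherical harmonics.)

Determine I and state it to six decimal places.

-0.241725

m-sum 0 ✓  L=12 even ✓  5≤5≤7 ✓
Π(2lᵢ+1) = 3×13×11 = 429
triangle coeff Δ(1,6,5) = 1/858
Σ_t [1,1]: t=1:−1/14400 = -1/14400
(3j)²=6/143 [(1 6 5; 0 0 0)], sign=+1
Σ_t [1,1]: t=1:−1/17280 = -1/17280
(3j)²=35/858 [(1 6 5; 0 -1 1)], sign=-1
⇒ 4πI² = 105/143
I = (-1)√(105/143/(4π)) = -0.24172507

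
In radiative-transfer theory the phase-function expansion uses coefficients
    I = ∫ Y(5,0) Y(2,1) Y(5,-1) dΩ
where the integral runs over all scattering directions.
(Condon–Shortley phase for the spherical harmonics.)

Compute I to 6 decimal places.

-0.036166

Checks pass: Σm=0; 12 even; l₃=5∈[3,7].
(2·5+1)(2·2+1)(2·5+1) = 605
Δ: 2! 8! 2! / 13! → 1/38610
sum: t=0:+1/2880 t=1:−1/576 t=2:+1/2880 = -1/960
3j²(5 2 5; 0 0 0) = Δ·Π!·Σ² = 10/429  (sign +1)
sum: t=1:−1/1152 t=2:+1/1440 = -1/5760
3j²(5 2 5; 0 1 -1) = Δ·Π!·Σ² = 1/858  (sign -1)
combine: 4πI² = 605·10/429·1/858 = 25/1521
take √, sign -1: I = -0.03616600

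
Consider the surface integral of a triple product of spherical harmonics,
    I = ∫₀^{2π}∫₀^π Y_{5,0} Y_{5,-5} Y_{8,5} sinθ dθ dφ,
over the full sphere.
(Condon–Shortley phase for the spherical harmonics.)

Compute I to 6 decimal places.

0.163955

Checks pass: Σm=0; 18 even; l₃=8∈[0,10].
(2·5+1)(2·5+1)(2·8+1) = 2057
Δ: 2! 8! 8! / 19! → 1/37413090
sum: t=0:+1/1036800 t=1:−1/331776 t=2:+1/1036800 = -1/921600
3j²(5 5 8; 0 0 0) = Δ·Π!·Σ² = 490/46189  (sign -1)
sum: t=0:+1/58060800 = 1/58060800
3j²(5 5 8; 0 -5 5) = Δ·Π!·Σ² = 5/323  (sign -1)
combine: 4πI² = 2057·490/46189·5/323 = 26950/79781
take √, sign +1: I = 0.16395502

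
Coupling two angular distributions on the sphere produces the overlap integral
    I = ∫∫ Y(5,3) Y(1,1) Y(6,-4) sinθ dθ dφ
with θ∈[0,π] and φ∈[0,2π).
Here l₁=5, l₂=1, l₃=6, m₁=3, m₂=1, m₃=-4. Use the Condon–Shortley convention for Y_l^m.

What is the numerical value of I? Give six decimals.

0.274090

Checks pass: Σm=0; 12 even; l₃=6∈[4,6].
(2·5+1)(2·1+1)(2·6+1) = 429
Δ: 0! 10! 2! / 13! → 1/858
sum: t=0:+1/14400 = 1/14400
3j²(5 1 6; 0 0 0) = Δ·Π!·Σ² = 6/143  (sign +1)
sum: t=0:+1/161280 = 1/161280
3j²(5 1 6; 3 1 -4) = Δ·Π!·Σ² = 15/286  (sign +1)
combine: 4πI² = 429·6/143·15/286 = 135/143
take √, sign +1: I = 0.27409047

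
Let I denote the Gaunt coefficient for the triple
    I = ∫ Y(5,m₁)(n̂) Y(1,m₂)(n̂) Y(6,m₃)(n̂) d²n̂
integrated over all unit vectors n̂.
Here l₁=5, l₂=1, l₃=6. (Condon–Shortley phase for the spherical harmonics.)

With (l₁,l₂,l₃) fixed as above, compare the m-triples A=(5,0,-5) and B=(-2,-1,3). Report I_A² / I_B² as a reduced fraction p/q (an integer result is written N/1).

Shared (l₁,l₂,l₃)=(5,1,6): N and (l;000)² cancel in I_A²/I_B².
A: Δ = 0!·10!·2!/13! = 1/858; Racah Σ t=0..0: t=0:+1/3628800 = 1/3628800; ⇒ 3j(5 1 6; 5 0 -5)² = 1/78, sgn -1
B: Δ = 0!·10!·2!/13! = 1/858; Racah Σ t=0..0: t=0:+1/60480 = 1/60480; ⇒ 3j(5 1 6; -2 -1 3)² = 6/143, sgn -1
I_A²/I_B² = (1/78)/(6/143) = 11/36

11/36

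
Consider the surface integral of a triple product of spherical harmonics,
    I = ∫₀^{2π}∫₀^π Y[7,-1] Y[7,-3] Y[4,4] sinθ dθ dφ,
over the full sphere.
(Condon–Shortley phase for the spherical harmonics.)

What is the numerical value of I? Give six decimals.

m-sum 0 ✓  L=18 even ✓  0≤4≤14 ✓
Π(2lᵢ+1) = 15×15×9 = 2025
triangle coeff Δ(7,7,4) = 1/58198140
Σ_t [3,7]: t=3:−1/17418240 t=4:+1/622080 t=5:−1/230400 t=6:+1/622080 t=7:−1/17418240 = -1/806400
(3j)²=2268/230945 [(7 7 4; 0 0 0)], sign=-1
Σ_t [4,4]: t=4:+1/9953280 = 1/9953280
(3j)²=2450/138567 [(7 7 4; -1 -3 4)], sign=+1
⇒ 4πI² = 750141000/2133423721
I = (-1)√(750141000/2133423721/(4π)) = -0.16727381

-0.167274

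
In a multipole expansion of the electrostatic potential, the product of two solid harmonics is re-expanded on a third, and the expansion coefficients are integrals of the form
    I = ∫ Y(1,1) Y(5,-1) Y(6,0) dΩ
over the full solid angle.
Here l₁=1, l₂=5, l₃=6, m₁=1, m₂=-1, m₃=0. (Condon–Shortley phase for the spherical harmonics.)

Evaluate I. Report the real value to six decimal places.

0.158246

m-sum 0 ✓  L=12 even ✓  4≤6≤6 ✓
Π(2lᵢ+1) = 3×11×13 = 429
triangle coeff Δ(1,5,6) = 1/858
Σ_t [0,0]: t=0:+1/14400 = 1/14400
(3j)²=6/143 [(1 5 6; 0 0 0)], sign=+1
Σ_t [0,0]: t=0:+1/34560 = 1/34560
(3j)²=5/286 [(1 5 6; 1 -1 0)], sign=+1
⇒ 4πI² = 45/143
I = (+1)√(45/143/(4π)) = 0.15824621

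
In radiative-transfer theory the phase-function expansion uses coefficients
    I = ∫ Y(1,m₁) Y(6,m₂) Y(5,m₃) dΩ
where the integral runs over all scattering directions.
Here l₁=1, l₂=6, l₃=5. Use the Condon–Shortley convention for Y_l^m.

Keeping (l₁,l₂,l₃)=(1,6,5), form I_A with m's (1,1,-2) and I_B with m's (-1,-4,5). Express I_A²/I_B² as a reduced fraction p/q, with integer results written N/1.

10/1

Shared (l₁,l₂,l₃)=(1,6,5): N and (l;000)² cancel in I_A²/I_B².
A: Δ = 2!·0!·10!/13! = 1/858; Racah Σ t=0..0: t=0:+1/60480 = 1/60480; ⇒ 3j(1 6 5; 1 1 -2)² = 5/429, sgn -1
B: Δ = 2!·0!·10!/13! = 1/858; Racah Σ t=2..2: t=2:+1/7257600 = 1/7257600; ⇒ 3j(1 6 5; -1 -4 5)² = 1/858, sgn +1
I_A²/I_B² = (5/429)/(1/858) = 10/1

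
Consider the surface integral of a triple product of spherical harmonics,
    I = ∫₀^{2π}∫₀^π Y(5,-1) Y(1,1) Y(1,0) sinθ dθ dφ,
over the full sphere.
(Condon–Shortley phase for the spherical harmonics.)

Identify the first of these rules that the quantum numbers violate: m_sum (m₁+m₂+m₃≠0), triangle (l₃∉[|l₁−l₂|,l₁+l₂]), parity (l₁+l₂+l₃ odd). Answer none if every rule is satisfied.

triangle

Σmᵢ = 0  ✓
l₃∈[|l₁−l₂|,l₁+l₂]=[4,6], have l₃=1  ✗
Σlᵢ = 7 ⇒ odd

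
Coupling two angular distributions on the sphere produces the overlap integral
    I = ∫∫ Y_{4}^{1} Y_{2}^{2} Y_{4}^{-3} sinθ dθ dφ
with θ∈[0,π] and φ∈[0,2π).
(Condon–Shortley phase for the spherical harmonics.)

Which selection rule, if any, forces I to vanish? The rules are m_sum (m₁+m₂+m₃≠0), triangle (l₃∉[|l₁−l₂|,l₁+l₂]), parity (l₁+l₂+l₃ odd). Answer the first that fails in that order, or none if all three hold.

m₁+m₂+m₃ = 1 + 2 − 3 = 0  ✓
triangle: |4−2|=2 ≤ l₃=4 ≤ 4+2=6  ✓
parity: l₁+l₂+l₃ = 10 is even  ✓

none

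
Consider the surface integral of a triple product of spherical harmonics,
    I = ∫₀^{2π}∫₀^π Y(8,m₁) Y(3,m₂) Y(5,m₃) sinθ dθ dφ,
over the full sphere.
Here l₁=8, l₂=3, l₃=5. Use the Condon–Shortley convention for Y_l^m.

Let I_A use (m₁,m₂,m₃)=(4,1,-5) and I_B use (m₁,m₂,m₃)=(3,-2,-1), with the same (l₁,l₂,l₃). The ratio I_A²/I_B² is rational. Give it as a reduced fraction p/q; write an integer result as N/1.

1/35

l's match ⇒ only the (l;m) 3-j factors differ between A and B.
A: triangle coeff Δ(8,3,5) = 1/136136; Σ_t [4,4]: t=4:+1/174182400 = 1/174182400; (3j)²=3/6188 [(8 3 5; 4 1 -5)], sign=+1
B: triangle coeff Δ(8,3,5) = 1/136136; Σ_t [1,1]: t=1:−1/2073600 = -1/2073600; (3j)²=15/884 [(8 3 5; 3 -2 -1)], sign=-1
I_A²/I_B² = (3/6188)/(15/884) = 1/35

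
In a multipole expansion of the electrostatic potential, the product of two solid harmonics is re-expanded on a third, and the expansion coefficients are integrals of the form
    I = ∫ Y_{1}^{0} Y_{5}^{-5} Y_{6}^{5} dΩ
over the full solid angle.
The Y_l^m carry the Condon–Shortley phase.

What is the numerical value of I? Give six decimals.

m-sum 0 ✓  L=12 even ✓  4≤6≤6 ✓
Π(2lᵢ+1) = 3×11×13 = 429
triangle coeff Δ(1,5,6) = 1/858
Σ_t [0,0]: t=0:+1/14400 = 1/14400
(3j)²=6/143 [(1 5 6; 0 0 0)], sign=+1
Σ_t [0,0]: t=0:+1/3628800 = 1/3628800
(3j)²=1/78 [(1 5 6; 0 -5 5)], sign=-1
⇒ 4πI² = 3/13
I = (-1)√(3/13/(4π)) = -0.13551395

-0.135514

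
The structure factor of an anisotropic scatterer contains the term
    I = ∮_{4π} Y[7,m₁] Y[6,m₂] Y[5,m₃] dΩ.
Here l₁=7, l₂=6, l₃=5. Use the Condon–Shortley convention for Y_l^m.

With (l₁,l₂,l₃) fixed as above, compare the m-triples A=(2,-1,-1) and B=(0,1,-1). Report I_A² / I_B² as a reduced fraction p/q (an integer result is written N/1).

Shared (l₁,l₂,l₃)=(7,6,5): N and (l;000)² cancel in I_A²/I_B².
A: Δ = 8!·6!·4!/19! = 1/174594420; Racah Σ t=1..5: t=1:−1/5806080 t=2:+1/311040 t=3:−1/138240 t=4:+1/414720 t=5:−1/12441600 = -1/537600; ⇒ 3j(7 6 5; 2 -1 -1)² = 2916/323323, sgn -1
B: Δ = 8!·6!·4!/19! = 1/174594420; Racah Σ t=3..7: t=3:−1/829440 t=4:+1/124416 t=5:−1/138240 t=6:+1/1036800 t=7:−1/87091200 = 1/1814400; ⇒ 3j(7 6 5; 0 1 -1)² = 64/138567, sgn +1
I_A²/I_B² = (2916/323323)/(64/138567) = 2187/112

2187/112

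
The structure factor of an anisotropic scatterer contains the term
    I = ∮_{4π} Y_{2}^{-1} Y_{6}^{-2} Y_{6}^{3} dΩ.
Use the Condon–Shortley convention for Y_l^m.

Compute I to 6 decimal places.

-0.140463

Checks pass: Σm=0; 14 even; l₃=6∈[4,8].
(2·2+1)(2·6+1)(2·6+1) = 845
Δ: 2! 2! 10! / 15! → 1/90090
sum: t=0:+1/69120 t=1:−1/14400 t=2:+1/69120 = -7/172800
3j²(2 6 6; 0 0 0) = Δ·Π!·Σ² = 14/715  (sign -1)
sum: t=1:−1/60480 t=2:+1/161280 = -1/96768
3j²(2 6 6; -1 -2 3) = Δ·Π!·Σ² = 15/1001  (sign +1)
combine: 4πI² = 845·14/715·15/1001 = 30/121
take √, sign -1: I = -0.14046335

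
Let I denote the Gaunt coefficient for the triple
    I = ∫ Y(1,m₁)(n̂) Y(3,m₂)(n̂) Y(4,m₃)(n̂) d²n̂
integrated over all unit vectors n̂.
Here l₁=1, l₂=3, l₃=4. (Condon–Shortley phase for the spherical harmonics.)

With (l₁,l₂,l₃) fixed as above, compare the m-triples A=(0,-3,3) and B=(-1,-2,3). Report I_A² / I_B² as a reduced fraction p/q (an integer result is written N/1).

Shared (l₁,l₂,l₃)=(1,3,4): N and (l;000)² cancel in I_A²/I_B².
A: Δ = 0!·2!·6!/9! = 1/252; Racah Σ t=0..0: t=0:+1/720 = 1/720; ⇒ 3j(1 3 4; 0 -3 3)² = 1/36, sgn -1
B: Δ = 0!·2!·6!/9! = 1/252; Racah Σ t=0..0: t=0:+1/240 = 1/240; ⇒ 3j(1 3 4; -1 -2 3)² = 1/12, sgn -1
I_A²/I_B² = (1/36)/(1/12) = 1/3

1/3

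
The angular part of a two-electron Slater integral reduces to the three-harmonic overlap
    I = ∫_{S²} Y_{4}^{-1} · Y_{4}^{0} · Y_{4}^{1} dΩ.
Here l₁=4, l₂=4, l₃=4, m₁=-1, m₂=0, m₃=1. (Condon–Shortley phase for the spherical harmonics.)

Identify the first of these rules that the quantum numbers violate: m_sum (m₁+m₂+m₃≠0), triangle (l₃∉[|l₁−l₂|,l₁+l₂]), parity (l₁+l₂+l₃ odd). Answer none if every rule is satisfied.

Σmᵢ = 0  ✓
l₃∈[|l₁−l₂|,l₁+l₂]=[0,8], have l₃=4  ✓
Σlᵢ = 12 ⇒ even  ✓

none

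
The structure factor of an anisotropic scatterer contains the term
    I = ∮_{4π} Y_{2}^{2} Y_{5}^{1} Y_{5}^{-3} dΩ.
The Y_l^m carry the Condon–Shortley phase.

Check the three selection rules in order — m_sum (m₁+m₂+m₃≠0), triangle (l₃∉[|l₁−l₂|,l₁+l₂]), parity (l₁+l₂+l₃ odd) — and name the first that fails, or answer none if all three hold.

Σmᵢ = 0  ✓
l₃∈[|l₁−l₂|,l₁+l₂]=[3,7], have l₃=5  ✓
Σlᵢ = 12 ⇒ even  ✓

none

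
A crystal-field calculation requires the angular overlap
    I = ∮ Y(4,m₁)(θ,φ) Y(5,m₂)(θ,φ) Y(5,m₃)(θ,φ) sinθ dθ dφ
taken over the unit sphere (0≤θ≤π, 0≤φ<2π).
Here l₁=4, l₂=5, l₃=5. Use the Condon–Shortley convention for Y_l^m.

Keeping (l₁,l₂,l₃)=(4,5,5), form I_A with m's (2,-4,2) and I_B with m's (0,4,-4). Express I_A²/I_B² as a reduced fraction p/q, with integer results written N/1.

5/6

Shared (l₁,l₂,l₃)=(4,5,5): N and (l;000)² cancel in I_A²/I_B².
A: Δ = 4!·4!·6!/15! = 1/3153150; Racah Σ t=0..1: t=0:+1/11520 t=1:−1/25920 = 1/20736; ⇒ 3j(4 5 5; 2 -4 2)² = 5/429, sgn -1
B: Δ = 4!·4!·6!/15! = 1/3153150; Racah Σ t=3..4: t=3:−1/25920 t=4:+1/69120 = -1/41472; ⇒ 3j(4 5 5; 0 4 -4)² = 2/143, sgn +1
I_A²/I_B² = (5/429)/(2/143) = 5/6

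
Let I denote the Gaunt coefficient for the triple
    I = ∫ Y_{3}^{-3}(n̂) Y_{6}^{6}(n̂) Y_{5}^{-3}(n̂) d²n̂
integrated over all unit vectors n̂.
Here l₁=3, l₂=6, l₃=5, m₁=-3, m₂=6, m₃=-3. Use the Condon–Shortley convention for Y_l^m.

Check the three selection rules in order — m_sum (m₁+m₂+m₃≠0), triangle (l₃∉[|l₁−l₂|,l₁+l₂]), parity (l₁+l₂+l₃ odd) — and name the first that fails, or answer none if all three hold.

none

Σmᵢ = 0  ✓
l₃∈[|l₁−l₂|,l₁+l₂]=[3,9], have l₃=5  ✓
Σlᵢ = 14 ⇒ even  ✓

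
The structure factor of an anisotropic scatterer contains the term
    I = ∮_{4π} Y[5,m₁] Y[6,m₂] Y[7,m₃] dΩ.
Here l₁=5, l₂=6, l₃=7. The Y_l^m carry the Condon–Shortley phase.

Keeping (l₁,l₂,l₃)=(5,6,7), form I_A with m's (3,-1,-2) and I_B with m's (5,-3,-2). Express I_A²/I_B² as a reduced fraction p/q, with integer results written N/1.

1/2

Same 5,6,7: normalisation and zero-m 3j drop out of the ratio.
A: Δ: 4! 6! 8! / 19! → 1/174594420; sum: t=0:+1/829440 t=1:−1/414720 t=2:+1/2073600 = -1/1382400; 3j²(5 6 7; 3 -1 -2) = Δ·Π!·Σ² = 294/46189  (sign +1)
B: Δ: 4! 6! 8! / 19! → 1/174594420; sum: t=0:+1/12441600 = 1/12441600; 3j²(5 6 7; 5 -3 -2) = Δ·Π!·Σ² = 588/46189  (sign -1)
I_A²/I_B² = (294/46189)/(588/46189) = 1/2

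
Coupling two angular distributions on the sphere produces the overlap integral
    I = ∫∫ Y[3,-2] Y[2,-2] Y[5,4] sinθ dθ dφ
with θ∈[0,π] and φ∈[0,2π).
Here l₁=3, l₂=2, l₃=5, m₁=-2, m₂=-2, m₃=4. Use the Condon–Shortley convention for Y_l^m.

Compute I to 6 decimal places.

0.268967

m-sum 0 ✓  L=10 even ✓  1≤5≤5 ✓
Π(2lᵢ+1) = 7×5×11 = 385
triangle coeff Δ(3,2,5) = 1/2310
Σ_t [0,0]: t=0:+1/144 = 1/144
(3j)²=10/231 [(3 2 5; 0 0 0)], sign=-1
Σ_t [0,0]: t=0:+1/2880 = 1/2880
(3j)²=3/55 [(3 2 5; -2 -2 4)], sign=-1
⇒ 4πI² = 10/11
I = (+1)√(10/11/(4π)) = 0.26896683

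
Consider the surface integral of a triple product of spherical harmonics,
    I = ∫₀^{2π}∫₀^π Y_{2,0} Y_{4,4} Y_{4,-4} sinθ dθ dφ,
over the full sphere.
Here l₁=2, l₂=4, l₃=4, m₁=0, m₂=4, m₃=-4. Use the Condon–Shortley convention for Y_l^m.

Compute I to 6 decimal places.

Checks pass: Σm=0; 10 even; l₃=4∈[2,6].
(2·2+1)(2·4+1)(2·4+1) = 405
Δ: 2! 2! 6! / 11! → 1/13860
sum: t=0:+1/192 t=1:−1/36 t=2:+1/192 = -5/288
3j²(2 4 4; 0 0 0) = Δ·Π!·Σ² = 20/693  (sign -1)
sum: t=2:+1/2880 = 1/2880
3j²(2 4 4; 0 4 -4) = Δ·Π!·Σ² = 28/495  (sign +1)
combine: 4πI² = 405·20/693·28/495 = 80/121
take √, sign -1: I = -0.22937568

-0.229376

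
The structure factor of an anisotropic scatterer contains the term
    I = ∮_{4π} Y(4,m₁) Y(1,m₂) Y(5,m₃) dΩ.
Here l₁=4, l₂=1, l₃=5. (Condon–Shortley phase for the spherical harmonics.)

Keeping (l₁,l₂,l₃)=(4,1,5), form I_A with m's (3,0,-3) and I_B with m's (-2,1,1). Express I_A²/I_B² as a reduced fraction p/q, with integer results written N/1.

8/3

Shared (l₁,l₂,l₃)=(4,1,5): N and (l;000)² cancel in I_A²/I_B².
A: Δ = 0!·8!·2!/11! = 1/495; Racah Σ t=0..0: t=0:+1/5040 = 1/5040; ⇒ 3j(4 1 5; 3 0 -3)² = 16/495, sgn +1
B: Δ = 0!·8!·2!/11! = 1/495; Racah Σ t=0..0: t=0:+1/2880 = 1/2880; ⇒ 3j(4 1 5; -2 1 1)² = 2/165, sgn +1
I_A²/I_B² = (16/495)/(2/165) = 8/3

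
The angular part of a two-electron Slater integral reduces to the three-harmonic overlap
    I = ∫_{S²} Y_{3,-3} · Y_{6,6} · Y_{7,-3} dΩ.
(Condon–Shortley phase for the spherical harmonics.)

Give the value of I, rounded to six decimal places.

Checks pass: Σm=0; 16 even; l₃=7∈[3,9].
(2·3+1)(2·6+1)(2·7+1) = 1365
Δ: 2! 4! 10! / 17! → 1/2042040
sum: t=0:+1/207360 t=1:−1/57600 t=2:+1/207360 = -1/129600
3j²(3 6 7; 0 0 0) = Δ·Π!·Σ² = 168/12155  (sign +1)
sum: t=2:+1/174182400 = 1/174182400
3j²(3 6 7; -3 6 -3) = Δ·Π!·Σ² = 3/6188  (sign +1)
combine: 4πI² = 1365·168/12155·3/6188 = 378/41327
take √, sign +1: I = 0.02697889

0.026979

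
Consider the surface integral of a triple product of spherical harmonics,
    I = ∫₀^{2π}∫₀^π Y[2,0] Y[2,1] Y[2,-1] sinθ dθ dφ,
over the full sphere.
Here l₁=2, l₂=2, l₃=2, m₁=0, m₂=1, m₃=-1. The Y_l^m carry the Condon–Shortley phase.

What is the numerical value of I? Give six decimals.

Rules hold: Σm=0, L=6 even, 0≤2≤4.
N = 5·5·5 = 125
Δ = 2!·2!·2!/7! = 1/630
Racah Σ t=0..2: t=0:+1/8 t=1:−1/1 t=2:+1/8 = -3/4
⇒ 3j(2 2 2; 0 0 0)² = 2/35, sgn -1
Racah Σ t=1..2: t=1:−1/2 t=2:+1/4 = -1/4
⇒ 3j(2 2 2; 0 1 -1)² = 1/70, sgn +1
4πI² = N·(3j₀)²·(3jₘ)² = 5/49
I = -1·√(0.102041/4π) = -0.09011188

-0.090112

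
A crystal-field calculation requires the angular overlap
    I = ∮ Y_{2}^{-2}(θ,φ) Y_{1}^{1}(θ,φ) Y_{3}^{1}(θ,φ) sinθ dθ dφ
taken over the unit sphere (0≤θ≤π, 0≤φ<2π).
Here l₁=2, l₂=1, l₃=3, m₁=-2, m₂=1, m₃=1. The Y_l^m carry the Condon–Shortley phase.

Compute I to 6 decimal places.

-0.082589

Rules hold: Σm=0, L=6 even, 1≤3≤3.
N = 5·3·7 = 105
Δ = 0!·4!·2!/7! = 1/105
Racah Σ t=0..0: t=0:+1/4 = 1/4
⇒ 3j(2 1 3; 0 0 0)² = 3/35, sgn -1
Racah Σ t=0..0: t=0:+1/48 = 1/48
⇒ 3j(2 1 3; -2 1 1)² = 1/105, sgn +1
4πI² = N·(3j₀)²·(3jₘ)² = 3/35
I = -1·√(0.0857143/4π) = -0.08258890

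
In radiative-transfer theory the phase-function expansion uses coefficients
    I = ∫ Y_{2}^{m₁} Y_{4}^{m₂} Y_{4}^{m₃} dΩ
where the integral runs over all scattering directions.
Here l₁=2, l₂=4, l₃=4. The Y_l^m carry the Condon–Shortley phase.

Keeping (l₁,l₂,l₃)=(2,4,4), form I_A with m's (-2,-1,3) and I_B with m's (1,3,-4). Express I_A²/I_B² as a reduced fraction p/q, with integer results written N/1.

Shared (l₁,l₂,l₃)=(2,4,4): N and (l;000)² cancel in I_A²/I_B².
A: Δ = 2!·2!·6!/11! = 1/13860; Racah Σ t=2..2: t=2:+1/480 = 1/480; ⇒ 3j(2 4 4; -2 -1 3)² = 3/110, sgn -1
B: Δ = 2!·2!·6!/11! = 1/13860; Racah Σ t=1..1: t=1:−1/1440 = -1/1440; ⇒ 3j(2 4 4; 1 3 -4)² = 7/165, sgn -1
I_A²/I_B² = (3/110)/(7/165) = 9/14

9/14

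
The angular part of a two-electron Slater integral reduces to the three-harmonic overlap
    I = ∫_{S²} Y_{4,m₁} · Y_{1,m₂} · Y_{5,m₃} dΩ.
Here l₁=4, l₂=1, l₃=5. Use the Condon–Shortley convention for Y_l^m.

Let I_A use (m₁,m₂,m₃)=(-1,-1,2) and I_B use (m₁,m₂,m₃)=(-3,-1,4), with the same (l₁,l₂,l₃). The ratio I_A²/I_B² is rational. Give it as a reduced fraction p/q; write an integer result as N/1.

7/12

Shared (l₁,l₂,l₃)=(4,1,5): N and (l;000)² cancel in I_A²/I_B².
A: Δ = 0!·8!·2!/11! = 1/495; Racah Σ t=0..0: t=0:+1/1440 = 1/1440; ⇒ 3j(4 1 5; -1 -1 2)² = 7/165, sgn -1
B: Δ = 0!·8!·2!/11! = 1/495; Racah Σ t=0..0: t=0:+1/10080 = 1/10080; ⇒ 3j(4 1 5; -3 -1 4)² = 4/55, sgn -1
I_A²/I_B² = (7/165)/(4/55) = 7/12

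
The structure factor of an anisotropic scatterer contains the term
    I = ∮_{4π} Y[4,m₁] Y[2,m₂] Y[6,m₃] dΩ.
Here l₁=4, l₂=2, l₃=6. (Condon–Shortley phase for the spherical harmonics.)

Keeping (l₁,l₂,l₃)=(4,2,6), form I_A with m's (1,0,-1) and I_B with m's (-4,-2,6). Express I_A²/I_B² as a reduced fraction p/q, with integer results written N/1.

14/33

Same 4,2,6: normalisation and zero-m 3j drop out of the ratio.
A: Δ: 0! 8! 4! / 13! → 1/6435; sum: t=0:+1/2880 = 1/2880; 3j²(4 2 6; 1 0 -1) = Δ·Π!·Σ² = 14/429  (sign -1)
B: Δ: 0! 8! 4! / 13! → 1/6435; sum: t=0:+1/967680 = 1/967680; 3j²(4 2 6; -4 -2 6) = Δ·Π!·Σ² = 1/13  (sign +1)
I_A²/I_B² = (14/429)/(1/13) = 14/33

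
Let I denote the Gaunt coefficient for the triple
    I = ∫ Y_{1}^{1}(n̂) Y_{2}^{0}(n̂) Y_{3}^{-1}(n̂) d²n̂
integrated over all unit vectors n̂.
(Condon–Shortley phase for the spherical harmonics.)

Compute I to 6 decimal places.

-0.202301

Checks pass: Σm=0; 6 even; l₃=3∈[1,3].
(2·1+1)(2·2+1)(2·3+1) = 105
Δ: 0! 2! 4! / 7! → 1/105
sum: t=0:+1/4 = 1/4
3j²(1 2 3; 0 0 0) = Δ·Π!·Σ² = 3/35  (sign -1)
sum: t=0:+1/8 = 1/8
3j²(1 2 3; 1 0 -1) = Δ·Π!·Σ² = 2/35  (sign +1)
combine: 4πI² = 105·3/35·2/35 = 18/35
take √, sign -1: I = -0.20230066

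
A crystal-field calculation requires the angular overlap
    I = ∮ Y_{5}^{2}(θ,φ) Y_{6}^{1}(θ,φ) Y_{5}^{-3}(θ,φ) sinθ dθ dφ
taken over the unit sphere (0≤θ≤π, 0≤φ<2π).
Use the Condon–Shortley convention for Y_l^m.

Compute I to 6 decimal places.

Checks pass: Σm=0; 16 even; l₃=5∈[1,11].
(2·5+1)(2·6+1)(2·5+1) = 1573
Δ: 6! 4! 6! / 17! → 1/28588560
sum: t=1:−1/345600 t=2:+1/13824 t=3:−1/5184 t=4:+1/13824 t=5:−1/345600 = -7/129600
3j²(5 6 5; 0 0 0) = Δ·Π!·Σ² = 80/7293  (sign +1)
sum: t=1:−1/345600 t=2:+1/34560 t=3:−1/41472 = 1/518400
3j²(5 6 5; 2 1 -3) = Δ·Π!·Σ² = 7/36465  (sign +1)
combine: 4πI² = 1573·80/7293·7/36465 = 112/33813
take √, sign +1: I = 0.01623537

0.016235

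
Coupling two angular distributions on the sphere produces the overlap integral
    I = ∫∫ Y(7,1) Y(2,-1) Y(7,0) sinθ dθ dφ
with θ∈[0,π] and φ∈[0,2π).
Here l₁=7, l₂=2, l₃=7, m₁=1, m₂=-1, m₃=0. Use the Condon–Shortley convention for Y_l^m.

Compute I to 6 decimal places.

Rules hold: Σm=0, L=16 even, 5≤7≤9.
N = 15·5·15 = 1125
Δ = 2!·12!·2!/17! = 1/185640
Racah Σ t=0..2: t=0:+1/2419200 t=1:−1/518400 t=2:+1/2419200 = -1/907200
⇒ 3j(7 2 7; 0 0 0)² = 56/3315, sgn +1
Racah Σ t=0..1: t=0:+1/1036800 t=1:−1/1209600 = 1/7257600
⇒ 3j(7 2 7; 1 -1 0)² = 1/2210, sgn -1
4πI² = N·(3j₀)²·(3jₘ)² = 420/48841
I = -1·√(0.00859933/4π) = -0.02615938

-0.026159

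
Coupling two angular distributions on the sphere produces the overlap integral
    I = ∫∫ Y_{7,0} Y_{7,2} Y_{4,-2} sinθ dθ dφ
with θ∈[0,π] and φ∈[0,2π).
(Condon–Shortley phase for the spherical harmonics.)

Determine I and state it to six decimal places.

Rules hold: Σm=0, L=18 even, 0≤4≤14.
N = 15·15·9 = 2025
Δ = 10!·4!·4!/19! = 1/58198140
Racah Σ t=3..7: t=3:−1/17418240 t=4:+1/622080 t=5:−1/230400 t=6:+1/622080 t=7:−1/17418240 = -1/806400
⇒ 3j(7 7 4; 0 0 0)² = 2268/230945, sgn -1
Racah Σ t=5..7: t=5:−1/1382400 t=6:+1/622080 t=7:−1/2903040 = 47/87091200
⇒ 3j(7 7 4; 0 2 -2)² = 2209/277134, sgn +1
4πI² = N·(3j₀)²·(3jₘ)² = 338175810/2133423721
I = -1·√(0.158513/4π) = -0.11231242

-0.112312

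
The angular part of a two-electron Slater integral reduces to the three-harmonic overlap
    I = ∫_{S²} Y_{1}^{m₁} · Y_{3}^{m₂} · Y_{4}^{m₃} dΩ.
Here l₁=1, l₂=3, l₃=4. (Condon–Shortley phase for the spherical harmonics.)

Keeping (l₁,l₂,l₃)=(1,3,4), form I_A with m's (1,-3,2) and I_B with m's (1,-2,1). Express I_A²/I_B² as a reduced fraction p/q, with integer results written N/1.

Shared (l₁,l₂,l₃)=(1,3,4): N and (l;000)² cancel in I_A²/I_B².
A: Δ = 0!·2!·6!/9! = 1/252; Racah Σ t=0..0: t=0:+1/1440 = 1/1440; ⇒ 3j(1 3 4; 1 -3 2)² = 1/252, sgn +1
B: Δ = 0!·2!·6!/9! = 1/252; Racah Σ t=0..0: t=0:+1/240 = 1/240; ⇒ 3j(1 3 4; 1 -2 1)² = 1/84, sgn -1
I_A²/I_B² = (1/252)/(1/84) = 1/3

1/3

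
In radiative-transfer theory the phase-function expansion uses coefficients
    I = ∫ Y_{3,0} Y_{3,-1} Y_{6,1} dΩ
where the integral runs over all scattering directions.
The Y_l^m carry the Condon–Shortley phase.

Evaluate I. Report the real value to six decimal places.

-0.221775

Checks pass: Σm=0; 12 even; l₃=6∈[0,6].
(2·3+1)(2·3+1)(2·6+1) = 637
Δ: 0! 6! 6! / 13! → 1/12012
sum: t=0:+1/1296 = 1/1296
3j²(3 3 6; 0 0 0) = Δ·Π!·Σ² = 100/3003  (sign +1)
sum: t=0:+1/1728 = 1/1728
3j²(3 3 6; 0 -1 1) = Δ·Π!·Σ² = 25/858  (sign -1)
combine: 4πI² = 637·100/3003·25/858 = 8750/14157
take √, sign -1: I = -0.22177545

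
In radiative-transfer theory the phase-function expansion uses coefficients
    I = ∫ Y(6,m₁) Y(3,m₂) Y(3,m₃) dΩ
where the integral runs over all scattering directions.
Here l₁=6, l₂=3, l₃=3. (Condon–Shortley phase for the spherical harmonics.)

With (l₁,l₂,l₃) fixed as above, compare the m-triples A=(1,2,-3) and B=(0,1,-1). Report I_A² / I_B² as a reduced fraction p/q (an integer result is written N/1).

Same 6,3,3: normalisation and zero-m 3j drop out of the ratio.
A: Δ: 6! 6! 0! / 13! → 1/12012; sum: t=5:−1/86400 = -1/86400; 3j²(6 3 3; 1 2 -3) = Δ·Π!·Σ² = 1/1716  (sign -1)
B: Δ: 6! 6! 0! / 13! → 1/12012; sum: t=4:+1/2304 = 1/2304; 3j²(6 3 3; 0 1 -1) = Δ·Π!·Σ² = 75/4004  (sign +1)
I_A²/I_B² = (1/1716)/(75/4004) = 7/225

7/225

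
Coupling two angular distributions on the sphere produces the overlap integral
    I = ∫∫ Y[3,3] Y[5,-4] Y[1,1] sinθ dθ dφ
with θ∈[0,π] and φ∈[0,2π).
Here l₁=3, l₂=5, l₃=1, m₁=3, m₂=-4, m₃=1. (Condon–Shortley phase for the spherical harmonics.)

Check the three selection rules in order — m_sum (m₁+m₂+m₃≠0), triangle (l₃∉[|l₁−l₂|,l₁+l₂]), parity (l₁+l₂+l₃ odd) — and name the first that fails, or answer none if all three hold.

Σmᵢ = 0  ✓
l₃∈[|l₁−l₂|,l₁+l₂]=[2,8], have l₃=1  ✗
Σlᵢ = 9 ⇒ odd

triangle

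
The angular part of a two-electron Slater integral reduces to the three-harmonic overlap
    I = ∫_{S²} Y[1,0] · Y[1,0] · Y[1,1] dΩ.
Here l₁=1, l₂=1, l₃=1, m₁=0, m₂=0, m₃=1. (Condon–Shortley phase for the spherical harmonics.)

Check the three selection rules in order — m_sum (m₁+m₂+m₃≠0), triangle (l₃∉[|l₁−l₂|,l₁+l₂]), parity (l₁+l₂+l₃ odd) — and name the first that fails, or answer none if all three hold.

m_sum

azimuthal sum: 0 + 0 + 1 = 1  ✗
0 ≤ 1 ≤ 2 (triangle on l)
L = 1 + 1 + 1 = 3 (odd)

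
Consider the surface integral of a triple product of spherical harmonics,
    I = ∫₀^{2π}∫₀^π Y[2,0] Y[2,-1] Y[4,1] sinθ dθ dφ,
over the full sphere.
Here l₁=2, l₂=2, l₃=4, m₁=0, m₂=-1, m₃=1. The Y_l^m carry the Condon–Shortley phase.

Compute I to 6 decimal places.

-0.220728

Rules hold: Σm=0, L=8 even, 0≤4≤4.
N = 5·5·9 = 225
Δ = 0!·4!·4!/9! = 1/630
Racah Σ t=0..0: t=0:+1/16 = 1/16
⇒ 3j(2 2 4; 0 0 0)² = 2/35, sgn +1
Racah Σ t=0..0: t=0:+1/24 = 1/24
⇒ 3j(2 2 4; 0 -1 1)² = 1/21, sgn -1
4πI² = N·(3j₀)²·(3jₘ)² = 30/49
I = -1·√(0.612245/4π) = -0.22072812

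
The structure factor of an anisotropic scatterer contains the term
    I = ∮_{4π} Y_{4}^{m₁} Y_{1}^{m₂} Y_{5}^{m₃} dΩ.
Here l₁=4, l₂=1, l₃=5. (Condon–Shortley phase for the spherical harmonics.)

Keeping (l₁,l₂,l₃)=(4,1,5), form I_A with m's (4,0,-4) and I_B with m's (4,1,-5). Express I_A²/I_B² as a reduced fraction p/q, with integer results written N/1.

1/5

Shared (l₁,l₂,l₃)=(4,1,5): N and (l;000)² cancel in I_A²/I_B².
A: Δ = 0!·8!·2!/11! = 1/495; Racah Σ t=0..0: t=0:+1/40320 = 1/40320; ⇒ 3j(4 1 5; 4 0 -4)² = 1/55, sgn -1
B: Δ = 0!·8!·2!/11! = 1/495; Racah Σ t=0..0: t=0:+1/80640 = 1/80640; ⇒ 3j(4 1 5; 4 1 -5)² = 1/11, sgn +1
I_A²/I_B² = (1/55)/(1/11) = 1/5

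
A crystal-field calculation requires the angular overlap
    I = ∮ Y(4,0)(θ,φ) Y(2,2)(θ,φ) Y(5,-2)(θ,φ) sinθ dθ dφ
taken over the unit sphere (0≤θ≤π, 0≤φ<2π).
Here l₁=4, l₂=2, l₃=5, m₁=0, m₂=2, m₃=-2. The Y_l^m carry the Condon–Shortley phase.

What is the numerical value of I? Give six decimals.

0.000000

L=11 odd ⇒ parity kills the (l;000) factor ⇒ I = 0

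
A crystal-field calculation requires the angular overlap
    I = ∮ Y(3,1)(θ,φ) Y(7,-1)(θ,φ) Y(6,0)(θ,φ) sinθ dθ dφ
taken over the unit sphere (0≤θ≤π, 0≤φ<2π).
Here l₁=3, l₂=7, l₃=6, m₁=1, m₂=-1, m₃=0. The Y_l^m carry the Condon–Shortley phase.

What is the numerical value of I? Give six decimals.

-0.072239

Rules hold: Σm=0, L=16 even, 4≤6≤10.
N = 7·15·13 = 1365
Δ = 4!·2!·10!/17! = 1/2042040
Racah Σ t=1..3: t=1:−1/207360 t=2:+1/57600 t=3:−1/207360 = 1/129600
⇒ 3j(3 7 6; 0 0 0)² = 168/12155, sgn +1
Racah Σ t=0..2: t=0:+1/829440 t=1:−1/86400 t=2:+1/138240 = -13/4147200
⇒ 3j(3 7 6; 1 -1 0)² = 13/3740, sgn -1
4πI² = N·(3j₀)²·(3jₘ)² = 11466/174845
I = -1·√(0.0655781/4π) = -0.07223945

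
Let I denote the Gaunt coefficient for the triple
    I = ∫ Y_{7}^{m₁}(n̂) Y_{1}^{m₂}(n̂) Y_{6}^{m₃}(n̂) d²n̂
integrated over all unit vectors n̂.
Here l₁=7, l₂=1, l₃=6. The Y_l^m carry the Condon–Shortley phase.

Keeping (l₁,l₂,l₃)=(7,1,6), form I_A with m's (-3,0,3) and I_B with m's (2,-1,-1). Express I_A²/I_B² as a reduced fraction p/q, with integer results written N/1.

Shared (l₁,l₂,l₃)=(7,1,6): N and (l;000)² cancel in I_A²/I_B².
A: Δ = 2!·12!·0!/15! = 1/1365; Racah Σ t=1..1: t=1:−1/2177280 = -1/2177280; ⇒ 3j(7 1 6; -3 0 3)² = 8/273, sgn +1
B: Δ = 2!·12!·0!/15! = 1/1365; Racah Σ t=0..0: t=0:+1/1209600 = 1/1209600; ⇒ 3j(7 1 6; 2 -1 -1)² = 12/455, sgn -1
I_A²/I_B² = (8/273)/(12/455) = 10/9

10/9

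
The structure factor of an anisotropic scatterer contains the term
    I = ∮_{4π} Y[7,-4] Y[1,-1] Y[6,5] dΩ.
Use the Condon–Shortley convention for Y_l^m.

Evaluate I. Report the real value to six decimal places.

m-sum 0 ✓  L=14 even ✓  6≤6≤8 ✓
Π(2lᵢ+1) = 15×3×13 = 585
triangle coeff Δ(7,1,6) = 1/1365
Σ_t [1,1]: t=1:−1/518400 = -1/518400
(3j)²=7/195 [(7 1 6; 0 0 0)], sign=-1
Σ_t [0,0]: t=0:+1/79833600 = 1/79833600
(3j)²=1/455 [(7 1 6; -4 -1 5)], sign=-1
⇒ 4πI² = 3/65
I = (+1)√(3/65/(4π)) = 0.06060368

0.060604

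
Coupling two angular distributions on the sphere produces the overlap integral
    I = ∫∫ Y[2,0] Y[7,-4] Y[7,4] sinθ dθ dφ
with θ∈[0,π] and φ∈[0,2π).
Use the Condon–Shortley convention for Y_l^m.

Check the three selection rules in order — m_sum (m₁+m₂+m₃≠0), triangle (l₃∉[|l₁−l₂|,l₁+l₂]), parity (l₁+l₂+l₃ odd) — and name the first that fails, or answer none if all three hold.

none

m₁+m₂+m₃ = 0 − 4 + 4 = 0  ✓
triangle: |2−7|=5 ≤ l₃=7 ≤ 2+7=9  ✓
parity: l₁+l₂+l₃ = 16 is even  ✓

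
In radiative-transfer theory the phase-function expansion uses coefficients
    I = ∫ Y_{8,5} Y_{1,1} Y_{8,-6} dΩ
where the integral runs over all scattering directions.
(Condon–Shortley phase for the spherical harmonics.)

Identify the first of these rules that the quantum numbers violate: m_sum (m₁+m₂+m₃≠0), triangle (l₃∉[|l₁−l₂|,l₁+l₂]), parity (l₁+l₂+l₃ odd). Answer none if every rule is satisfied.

Σmᵢ = 0  ✓
l₃∈[|l₁−l₂|,l₁+l₂]=[7,9], have l₃=8  ✓
Σlᵢ = 17 ⇒ odd  ✗

parity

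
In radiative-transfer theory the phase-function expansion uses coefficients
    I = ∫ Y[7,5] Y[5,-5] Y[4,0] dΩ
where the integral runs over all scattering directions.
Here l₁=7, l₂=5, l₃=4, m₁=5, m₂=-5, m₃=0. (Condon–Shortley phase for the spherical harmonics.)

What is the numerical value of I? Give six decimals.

Rules hold: Σm=0, L=16 even, 2≤4≤12.
N = 15·11·9 = 1485
Δ = 8!·6!·2!/17! = 1/6126120
Racah Σ t=3..5: t=3:−1/69120 t=4:+1/20736 t=5:−1/69120 = 1/51840
⇒ 3j(7 5 4; 0 0 0)² = 280/21879, sgn +1
Racah Σ t=0..0: t=0:+1/3870720 = 1/3870720
⇒ 3j(7 5 4; 5 -5 0)² = 135/6188, sgn +1
4πI² = N·(3j₀)²·(3jₘ)² = 20250/48841
I = +1·√(0.414611/4π) = 0.18164160

0.181642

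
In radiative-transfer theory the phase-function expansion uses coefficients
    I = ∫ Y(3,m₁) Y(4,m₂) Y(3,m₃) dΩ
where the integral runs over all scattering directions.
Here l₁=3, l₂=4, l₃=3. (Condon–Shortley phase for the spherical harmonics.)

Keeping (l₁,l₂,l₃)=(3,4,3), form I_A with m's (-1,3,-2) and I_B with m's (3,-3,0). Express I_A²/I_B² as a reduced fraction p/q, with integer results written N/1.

2/9

l's match ⇒ only the (l;m) 3-j factors differ between A and B.
A: triangle coeff Δ(3,4,3) = 1/34650; Σ_t [3,4]: t=3:−1/144 t=4:+1/288 = -1/288; (3j)²=1/99 [(3 4 3; -1 3 -2)], sign=+1
B: triangle coeff Δ(3,4,3) = 1/34650; Σ_t [0,0]: t=0:+1/288 = 1/288; (3j)²=1/22 [(3 4 3; 3 -3 0)], sign=-1
I_A²/I_B² = (1/99)/(1/22) = 2/9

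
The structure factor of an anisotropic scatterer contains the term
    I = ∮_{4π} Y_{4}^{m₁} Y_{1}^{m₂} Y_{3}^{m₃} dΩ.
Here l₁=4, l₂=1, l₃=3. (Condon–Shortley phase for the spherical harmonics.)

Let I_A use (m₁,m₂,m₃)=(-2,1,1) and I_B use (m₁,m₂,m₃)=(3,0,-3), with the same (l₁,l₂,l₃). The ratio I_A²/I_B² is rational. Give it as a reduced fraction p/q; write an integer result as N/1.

15/7

Same 4,1,3: normalisation and zero-m 3j drop out of the ratio.
A: Δ: 2! 6! 0! / 9! → 1/252; sum: t=2:+1/96 = 1/96; 3j²(4 1 3; -2 1 1) = Δ·Π!·Σ² = 5/84  (sign +1)
B: Δ: 2! 6! 0! / 9! → 1/252; sum: t=1:−1/720 = -1/720; 3j²(4 1 3; 3 0 -3) = Δ·Π!·Σ² = 1/36  (sign -1)
I_A²/I_B² = (5/84)/(1/36) = 15/7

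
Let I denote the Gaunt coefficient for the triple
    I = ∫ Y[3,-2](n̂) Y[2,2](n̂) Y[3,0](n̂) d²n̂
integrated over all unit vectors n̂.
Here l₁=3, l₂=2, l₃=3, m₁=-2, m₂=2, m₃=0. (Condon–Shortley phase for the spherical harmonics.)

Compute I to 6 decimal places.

m-sum 0 ✓  L=8 even ✓  1≤3≤5 ✓
Π(2lᵢ+1) = 7×5×7 = 245
triangle coeff Δ(3,2,3) = 1/3780
Σ_t [0,2]: t=0:+1/24 t=1:−1/4 t=2:+1/24 = -1/6
(3j)²=4/105 [(3 2 3; 0 0 0)], sign=+1
Σ_t [2,2]: t=2:+1/24 = 1/24
(3j)²=1/21 [(3 2 3; -2 2 0)], sign=-1
⇒ 4πI² = 4/9
I = (-1)√(4/9/(4π)) = -0.18806319

-0.188063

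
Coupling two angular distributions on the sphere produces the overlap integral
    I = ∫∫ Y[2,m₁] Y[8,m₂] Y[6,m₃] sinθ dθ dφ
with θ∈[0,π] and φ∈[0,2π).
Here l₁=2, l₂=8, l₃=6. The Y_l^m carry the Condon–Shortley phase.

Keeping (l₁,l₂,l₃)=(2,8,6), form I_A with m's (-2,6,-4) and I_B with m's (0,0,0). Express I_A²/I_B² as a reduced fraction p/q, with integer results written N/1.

Shared (l₁,l₂,l₃)=(2,8,6): N and (l;000)² cancel in I_A²/I_B².
A: Δ = 4!·0!·12!/17! = 1/30940; Racah Σ t=4..4: t=4:+1/174182400 = 1/174182400; ⇒ 3j(2 8 6; -2 6 -4)² = 11/340, sgn +1
B: Δ = 4!·0!·12!/17! = 1/30940; Racah Σ t=2..2: t=2:+1/2073600 = 1/2073600; ⇒ 3j(2 8 6; 0 0 0)² = 28/1105, sgn +1
I_A²/I_B² = (11/340)/(28/1105) = 143/112

143/112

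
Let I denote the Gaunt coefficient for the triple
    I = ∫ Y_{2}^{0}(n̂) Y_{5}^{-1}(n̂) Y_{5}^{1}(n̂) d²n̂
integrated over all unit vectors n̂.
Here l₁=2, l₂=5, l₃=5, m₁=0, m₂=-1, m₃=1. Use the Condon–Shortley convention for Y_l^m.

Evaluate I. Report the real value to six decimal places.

Rules hold: Σm=0, L=12 even, 3≤5≤7.
N = 5·11·11 = 605
Δ = 2!·2!·8!/13! = 1/38610
Racah Σ t=0..2: t=0:+1/2880 t=1:−1/576 t=2:+1/2880 = -1/960
⇒ 3j(2 5 5; 0 0 0)² = 10/429, sgn +1
Racah Σ t=0..2: t=0:+1/2304 t=1:−1/720 t=2:+1/5760 = -1/1280
⇒ 3j(2 5 5; 0 -1 1)² = 27/1430, sgn -1
4πI² = N·(3j₀)²·(3jₘ)² = 45/169
I = -1·√(0.266272/4π) = -0.14556534

-0.145565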